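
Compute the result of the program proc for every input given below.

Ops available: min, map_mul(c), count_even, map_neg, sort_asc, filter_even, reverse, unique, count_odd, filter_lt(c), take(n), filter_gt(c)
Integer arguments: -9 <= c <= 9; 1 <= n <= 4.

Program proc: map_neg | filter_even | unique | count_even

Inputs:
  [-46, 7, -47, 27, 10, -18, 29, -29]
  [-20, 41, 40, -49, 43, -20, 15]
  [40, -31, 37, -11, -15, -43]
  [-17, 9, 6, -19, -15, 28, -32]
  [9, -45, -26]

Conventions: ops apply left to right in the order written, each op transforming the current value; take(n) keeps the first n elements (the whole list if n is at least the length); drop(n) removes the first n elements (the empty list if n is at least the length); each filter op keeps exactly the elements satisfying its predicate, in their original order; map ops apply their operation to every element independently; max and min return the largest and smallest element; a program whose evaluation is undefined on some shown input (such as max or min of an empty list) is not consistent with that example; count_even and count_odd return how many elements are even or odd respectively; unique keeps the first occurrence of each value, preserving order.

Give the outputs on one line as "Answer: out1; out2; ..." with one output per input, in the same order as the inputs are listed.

Execution, op by op:
  [-46, 7, -47, 27, 10, -18, 29, -29] -> [46, -7, 47, -27, -10, 18, -29, 29] -> [46, -10, 18] -> [46, -10, 18] -> 3
  [-20, 41, 40, -49, 43, -20, 15] -> [20, -41, -40, 49, -43, 20, -15] -> [20, -40, 20] -> [20, -40] -> 2
  [40, -31, 37, -11, -15, -43] -> [-40, 31, -37, 11, 15, 43] -> [-40] -> [-40] -> 1
  [-17, 9, 6, -19, -15, 28, -32] -> [17, -9, -6, 19, 15, -28, 32] -> [-6, -28, 32] -> [-6, -28, 32] -> 3
  [9, -45, -26] -> [-9, 45, 26] -> [26] -> [26] -> 1

3; 2; 1; 3; 1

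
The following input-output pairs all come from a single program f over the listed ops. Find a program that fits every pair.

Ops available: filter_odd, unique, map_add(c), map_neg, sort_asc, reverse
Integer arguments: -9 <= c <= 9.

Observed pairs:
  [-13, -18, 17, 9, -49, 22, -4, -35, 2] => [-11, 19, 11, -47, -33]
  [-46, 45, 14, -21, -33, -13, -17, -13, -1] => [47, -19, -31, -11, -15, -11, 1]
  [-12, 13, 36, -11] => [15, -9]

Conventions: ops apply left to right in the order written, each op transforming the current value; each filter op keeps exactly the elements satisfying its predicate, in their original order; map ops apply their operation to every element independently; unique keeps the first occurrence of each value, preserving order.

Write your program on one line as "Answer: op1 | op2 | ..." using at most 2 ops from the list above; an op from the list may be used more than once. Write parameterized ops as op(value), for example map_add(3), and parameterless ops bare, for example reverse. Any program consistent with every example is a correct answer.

filter_odd | map_add(2)

Check, running the answer program on each example:
  [-13, -18, 17, 9, -49, 22, -4, -35, 2] -> [-13, 17, 9, -49, -35] -> [-11, 19, 11, -47, -33]
  [-46, 45, 14, -21, -33, -13, -17, -13, -1] -> [45, -21, -33, -13, -17, -13, -1] -> [47, -19, -31, -11, -15, -11, 1]
  [-12, 13, 36, -11] -> [13, -11] -> [15, -9]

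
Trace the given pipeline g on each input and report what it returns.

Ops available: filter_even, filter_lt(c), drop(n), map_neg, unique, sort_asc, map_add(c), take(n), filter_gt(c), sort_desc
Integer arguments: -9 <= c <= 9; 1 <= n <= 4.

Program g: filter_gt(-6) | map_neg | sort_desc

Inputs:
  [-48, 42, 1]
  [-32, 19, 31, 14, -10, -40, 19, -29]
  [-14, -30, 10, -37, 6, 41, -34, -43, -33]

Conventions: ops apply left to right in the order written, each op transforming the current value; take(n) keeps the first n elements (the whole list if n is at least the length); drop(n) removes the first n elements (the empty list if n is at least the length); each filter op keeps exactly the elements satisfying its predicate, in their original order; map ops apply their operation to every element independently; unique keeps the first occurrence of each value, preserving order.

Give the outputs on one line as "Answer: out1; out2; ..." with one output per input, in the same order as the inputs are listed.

[-1, -42]; [-14, -19, -19, -31]; [-6, -10, -41]

Execution, op by op:
  [-48, 42, 1] -> [42, 1] -> [-42, -1] -> [-1, -42]
  [-32, 19, 31, 14, -10, -40, 19, -29] -> [19, 31, 14, 19] -> [-19, -31, -14, -19] -> [-14, -19, -19, -31]
  [-14, -30, 10, -37, 6, 41, -34, -43, -33] -> [10, 6, 41] -> [-10, -6, -41] -> [-6, -10, -41]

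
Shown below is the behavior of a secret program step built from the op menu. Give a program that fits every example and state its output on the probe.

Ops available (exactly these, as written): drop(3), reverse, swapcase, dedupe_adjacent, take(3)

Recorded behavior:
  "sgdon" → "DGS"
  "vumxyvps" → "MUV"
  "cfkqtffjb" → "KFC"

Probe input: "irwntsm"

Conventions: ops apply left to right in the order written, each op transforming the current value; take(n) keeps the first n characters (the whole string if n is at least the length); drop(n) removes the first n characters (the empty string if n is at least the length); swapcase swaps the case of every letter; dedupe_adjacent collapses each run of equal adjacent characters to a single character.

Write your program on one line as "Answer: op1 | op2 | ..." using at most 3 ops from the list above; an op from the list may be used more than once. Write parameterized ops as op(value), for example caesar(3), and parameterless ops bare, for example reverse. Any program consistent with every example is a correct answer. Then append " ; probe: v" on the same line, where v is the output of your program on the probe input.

take(3) | swapcase | reverse ; probe: "WRI"

Check, running the answer program on each example:
  "sgdon" -> "sgd" -> "SGD" -> "DGS"
  "vumxyvps" -> "vum" -> "VUM" -> "MUV"
  "cfkqtffjb" -> "cfk" -> "CFK" -> "KFC"
  probe: "irwntsm" -> "irw" -> "IRW" -> "WRI"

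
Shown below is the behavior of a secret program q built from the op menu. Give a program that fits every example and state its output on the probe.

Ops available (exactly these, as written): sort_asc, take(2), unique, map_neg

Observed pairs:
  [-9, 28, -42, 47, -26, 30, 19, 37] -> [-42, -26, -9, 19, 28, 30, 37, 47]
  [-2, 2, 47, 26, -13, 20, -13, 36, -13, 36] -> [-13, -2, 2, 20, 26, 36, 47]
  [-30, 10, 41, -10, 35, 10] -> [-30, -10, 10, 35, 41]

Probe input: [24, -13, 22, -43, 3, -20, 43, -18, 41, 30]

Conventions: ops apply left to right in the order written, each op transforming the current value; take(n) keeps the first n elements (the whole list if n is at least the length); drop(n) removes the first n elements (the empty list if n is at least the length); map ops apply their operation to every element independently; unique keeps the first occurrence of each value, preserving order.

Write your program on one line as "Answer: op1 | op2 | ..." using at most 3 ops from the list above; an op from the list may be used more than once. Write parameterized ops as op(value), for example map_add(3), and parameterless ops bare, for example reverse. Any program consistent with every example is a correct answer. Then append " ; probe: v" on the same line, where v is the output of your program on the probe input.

unique | sort_asc ; probe: [-43, -20, -18, -13, 3, 22, 24, 30, 41, 43]

Check, running the answer program on each example:
  [-9, 28, -42, 47, -26, 30, 19, 37] -> [-9, 28, -42, 47, -26, 30, 19, 37] -> [-42, -26, -9, 19, 28, 30, 37, 47]
  [-2, 2, 47, 26, -13, 20, -13, 36, -13, 36] -> [-2, 2, 47, 26, -13, 20, 36] -> [-13, -2, 2, 20, 26, 36, 47]
  [-30, 10, 41, -10, 35, 10] -> [-30, 10, 41, -10, 35] -> [-30, -10, 10, 35, 41]
  probe: [24, -13, 22, -43, 3, -20, 43, -18, 41, 30] -> [24, -13, 22, -43, 3, -20, 43, -18, 41, 30] -> [-43, -20, -18, -13, 3, 22, 24, 30, 41, 43]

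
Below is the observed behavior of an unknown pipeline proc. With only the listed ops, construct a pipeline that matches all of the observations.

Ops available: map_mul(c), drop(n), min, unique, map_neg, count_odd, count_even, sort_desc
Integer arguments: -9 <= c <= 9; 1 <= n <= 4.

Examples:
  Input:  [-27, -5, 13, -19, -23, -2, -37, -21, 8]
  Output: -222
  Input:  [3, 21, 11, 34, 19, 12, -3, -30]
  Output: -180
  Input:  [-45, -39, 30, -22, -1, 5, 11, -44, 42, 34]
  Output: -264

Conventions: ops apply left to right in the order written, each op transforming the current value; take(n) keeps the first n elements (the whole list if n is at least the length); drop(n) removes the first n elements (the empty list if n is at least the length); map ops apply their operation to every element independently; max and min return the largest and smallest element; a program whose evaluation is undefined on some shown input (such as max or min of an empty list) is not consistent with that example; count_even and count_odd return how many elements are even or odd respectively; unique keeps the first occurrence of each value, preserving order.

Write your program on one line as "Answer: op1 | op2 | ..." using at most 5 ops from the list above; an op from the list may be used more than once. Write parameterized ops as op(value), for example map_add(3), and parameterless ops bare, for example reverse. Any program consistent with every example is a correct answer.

drop(4) | map_neg | map_mul(6) | map_neg | min

Check, running the answer program on each example:
  [-27, -5, 13, -19, -23, -2, -37, -21, 8] -> [-23, -2, -37, -21, 8] -> [23, 2, 37, 21, -8] -> [138, 12, 222, 126, -48] -> [-138, -12, -222, -126, 48] -> -222
  [3, 21, 11, 34, 19, 12, -3, -30] -> [19, 12, -3, -30] -> [-19, -12, 3, 30] -> [-114, -72, 18, 180] -> [114, 72, -18, -180] -> -180
  [-45, -39, 30, -22, -1, 5, 11, -44, 42, 34] -> [-1, 5, 11, -44, 42, 34] -> [1, -5, -11, 44, -42, -34] -> [6, -30, -66, 264, -252, -204] -> [-6, 30, 66, -264, 252, 204] -> -264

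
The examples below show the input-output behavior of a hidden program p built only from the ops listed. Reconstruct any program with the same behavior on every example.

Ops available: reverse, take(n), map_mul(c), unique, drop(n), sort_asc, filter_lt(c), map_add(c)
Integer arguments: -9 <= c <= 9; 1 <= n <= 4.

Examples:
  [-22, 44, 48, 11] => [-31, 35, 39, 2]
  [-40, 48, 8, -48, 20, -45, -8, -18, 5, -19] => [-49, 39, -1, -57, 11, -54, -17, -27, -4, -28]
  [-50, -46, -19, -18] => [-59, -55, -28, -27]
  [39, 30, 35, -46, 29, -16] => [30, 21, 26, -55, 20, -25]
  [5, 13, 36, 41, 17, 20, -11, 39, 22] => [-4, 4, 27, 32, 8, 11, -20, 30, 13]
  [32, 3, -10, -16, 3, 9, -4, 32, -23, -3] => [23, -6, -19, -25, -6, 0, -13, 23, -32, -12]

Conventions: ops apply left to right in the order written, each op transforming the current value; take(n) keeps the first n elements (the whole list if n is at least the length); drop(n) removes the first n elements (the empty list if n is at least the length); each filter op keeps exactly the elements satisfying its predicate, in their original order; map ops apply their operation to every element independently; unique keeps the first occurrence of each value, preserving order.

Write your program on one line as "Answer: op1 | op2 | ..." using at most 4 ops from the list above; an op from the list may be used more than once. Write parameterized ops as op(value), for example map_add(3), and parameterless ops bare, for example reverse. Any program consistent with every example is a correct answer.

reverse | map_add(-5) | reverse | map_add(-4)

Check, running the answer program on each example:
  [-22, 44, 48, 11] -> [11, 48, 44, -22] -> [6, 43, 39, -27] -> [-27, 39, 43, 6] -> [-31, 35, 39, 2]
  [-40, 48, 8, -48, 20, -45, -8, -18, 5, -19] -> [-19, 5, -18, -8, -45, 20, -48, 8, 48, -40] -> [-24, 0, -23, -13, -50, 15, -53, 3, 43, -45] -> [-45, 43, 3, -53, 15, -50, -13, -23, 0, -24] -> [-49, 39, -1, -57, 11, -54, -17, -27, -4, -28]
  [-50, -46, -19, -18] -> [-18, -19, -46, -50] -> [-23, -24, -51, -55] -> [-55, -51, -24, -23] -> [-59, -55, -28, -27]
  [39, 30, 35, -46, 29, -16] -> [-16, 29, -46, 35, 30, 39] -> [-21, 24, -51, 30, 25, 34] -> [34, 25, 30, -51, 24, -21] -> [30, 21, 26, -55, 20, -25]
  [5, 13, 36, 41, 17, 20, -11, 39, 22] -> [22, 39, -11, 20, 17, 41, 36, 13, 5] -> [17, 34, -16, 15, 12, 36, 31, 8, 0] -> [0, 8, 31, 36, 12, 15, -16, 34, 17] -> [-4, 4, 27, 32, 8, 11, -20, 30, 13]
  [32, 3, -10, -16, 3, 9, -4, 32, -23, -3] -> [-3, -23, 32, -4, 9, 3, -16, -10, 3, 32] -> [-8, -28, 27, -9, 4, -2, -21, -15, -2, 27] -> [27, -2, -15, -21, -2, 4, -9, 27, -28, -8] -> [23, -6, -19, -25, -6, 0, -13, 23, -32, -12]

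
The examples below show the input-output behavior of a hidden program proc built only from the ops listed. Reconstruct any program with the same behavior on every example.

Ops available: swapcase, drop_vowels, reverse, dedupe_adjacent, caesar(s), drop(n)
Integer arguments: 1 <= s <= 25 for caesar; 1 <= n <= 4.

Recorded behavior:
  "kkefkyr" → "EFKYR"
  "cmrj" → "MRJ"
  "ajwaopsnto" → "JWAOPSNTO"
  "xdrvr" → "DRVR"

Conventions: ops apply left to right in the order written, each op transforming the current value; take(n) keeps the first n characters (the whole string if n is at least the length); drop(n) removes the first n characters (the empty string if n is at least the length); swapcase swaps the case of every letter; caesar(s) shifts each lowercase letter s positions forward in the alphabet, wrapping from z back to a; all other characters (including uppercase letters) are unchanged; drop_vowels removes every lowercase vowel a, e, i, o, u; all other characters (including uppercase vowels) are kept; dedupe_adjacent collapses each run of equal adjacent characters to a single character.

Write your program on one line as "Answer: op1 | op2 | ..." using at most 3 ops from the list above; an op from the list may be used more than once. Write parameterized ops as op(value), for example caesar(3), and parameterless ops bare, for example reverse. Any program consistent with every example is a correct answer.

dedupe_adjacent | drop(1) | swapcase

Check, running the answer program on each example:
  "kkefkyr" -> "kefkyr" -> "efkyr" -> "EFKYR"
  "cmrj" -> "cmrj" -> "mrj" -> "MRJ"
  "ajwaopsnto" -> "ajwaopsnto" -> "jwaopsnto" -> "JWAOPSNTO"
  "xdrvr" -> "xdrvr" -> "drvr" -> "DRVR"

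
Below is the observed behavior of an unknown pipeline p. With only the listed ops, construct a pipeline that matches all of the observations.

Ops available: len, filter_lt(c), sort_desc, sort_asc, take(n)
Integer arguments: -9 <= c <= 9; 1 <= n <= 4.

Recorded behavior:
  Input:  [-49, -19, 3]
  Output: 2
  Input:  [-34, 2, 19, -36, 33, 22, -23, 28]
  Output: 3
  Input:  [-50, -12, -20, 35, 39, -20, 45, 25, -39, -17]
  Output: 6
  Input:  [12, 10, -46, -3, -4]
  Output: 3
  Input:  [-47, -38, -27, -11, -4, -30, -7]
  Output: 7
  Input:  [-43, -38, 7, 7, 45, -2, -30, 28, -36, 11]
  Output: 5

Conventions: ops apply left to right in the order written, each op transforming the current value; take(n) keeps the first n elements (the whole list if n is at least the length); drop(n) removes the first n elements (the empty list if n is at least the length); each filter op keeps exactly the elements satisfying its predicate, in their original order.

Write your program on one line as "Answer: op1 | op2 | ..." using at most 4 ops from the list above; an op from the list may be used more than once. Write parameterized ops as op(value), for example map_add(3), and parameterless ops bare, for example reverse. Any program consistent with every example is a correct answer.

sort_desc | filter_lt(1) | sort_asc | len

Check, running the answer program on each example:
  [-49, -19, 3] -> [3, -19, -49] -> [-19, -49] -> [-49, -19] -> 2
  [-34, 2, 19, -36, 33, 22, -23, 28] -> [33, 28, 22, 19, 2, -23, -34, -36] -> [-23, -34, -36] -> [-36, -34, -23] -> 3
  [-50, -12, -20, 35, 39, -20, 45, 25, -39, -17] -> [45, 39, 35, 25, -12, -17, -20, -20, -39, -50] -> [-12, -17, -20, -20, -39, -50] -> [-50, -39, -20, -20, -17, -12] -> 6
  [12, 10, -46, -3, -4] -> [12, 10, -3, -4, -46] -> [-3, -4, -46] -> [-46, -4, -3] -> 3
  [-47, -38, -27, -11, -4, -30, -7] -> [-4, -7, -11, -27, -30, -38, -47] -> [-4, -7, -11, -27, -30, -38, -47] -> [-47, -38, -30, -27, -11, -7, -4] -> 7
  [-43, -38, 7, 7, 45, -2, -30, 28, -36, 11] -> [45, 28, 11, 7, 7, -2, -30, -36, -38, -43] -> [-2, -30, -36, -38, -43] -> [-43, -38, -36, -30, -2] -> 5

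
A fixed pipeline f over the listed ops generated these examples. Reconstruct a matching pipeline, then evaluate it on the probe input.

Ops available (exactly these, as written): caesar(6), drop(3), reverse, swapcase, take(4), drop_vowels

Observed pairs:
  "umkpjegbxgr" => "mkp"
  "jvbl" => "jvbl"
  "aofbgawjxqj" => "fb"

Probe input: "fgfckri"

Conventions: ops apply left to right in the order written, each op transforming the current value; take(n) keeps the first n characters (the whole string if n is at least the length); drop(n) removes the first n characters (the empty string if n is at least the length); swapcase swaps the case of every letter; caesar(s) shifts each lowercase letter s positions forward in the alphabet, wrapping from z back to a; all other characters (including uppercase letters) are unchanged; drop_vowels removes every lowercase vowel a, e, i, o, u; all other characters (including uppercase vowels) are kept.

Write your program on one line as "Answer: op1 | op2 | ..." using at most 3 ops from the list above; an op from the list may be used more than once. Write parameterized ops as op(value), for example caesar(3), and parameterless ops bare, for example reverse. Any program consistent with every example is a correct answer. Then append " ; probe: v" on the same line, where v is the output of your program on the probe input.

take(4) | drop_vowels ; probe: "fgfc"

Check, running the answer program on each example:
  "umkpjegbxgr" -> "umkp" -> "mkp"
  "jvbl" -> "jvbl" -> "jvbl"
  "aofbgawjxqj" -> "aofb" -> "fb"
  probe: "fgfckri" -> "fgfc" -> "fgfc"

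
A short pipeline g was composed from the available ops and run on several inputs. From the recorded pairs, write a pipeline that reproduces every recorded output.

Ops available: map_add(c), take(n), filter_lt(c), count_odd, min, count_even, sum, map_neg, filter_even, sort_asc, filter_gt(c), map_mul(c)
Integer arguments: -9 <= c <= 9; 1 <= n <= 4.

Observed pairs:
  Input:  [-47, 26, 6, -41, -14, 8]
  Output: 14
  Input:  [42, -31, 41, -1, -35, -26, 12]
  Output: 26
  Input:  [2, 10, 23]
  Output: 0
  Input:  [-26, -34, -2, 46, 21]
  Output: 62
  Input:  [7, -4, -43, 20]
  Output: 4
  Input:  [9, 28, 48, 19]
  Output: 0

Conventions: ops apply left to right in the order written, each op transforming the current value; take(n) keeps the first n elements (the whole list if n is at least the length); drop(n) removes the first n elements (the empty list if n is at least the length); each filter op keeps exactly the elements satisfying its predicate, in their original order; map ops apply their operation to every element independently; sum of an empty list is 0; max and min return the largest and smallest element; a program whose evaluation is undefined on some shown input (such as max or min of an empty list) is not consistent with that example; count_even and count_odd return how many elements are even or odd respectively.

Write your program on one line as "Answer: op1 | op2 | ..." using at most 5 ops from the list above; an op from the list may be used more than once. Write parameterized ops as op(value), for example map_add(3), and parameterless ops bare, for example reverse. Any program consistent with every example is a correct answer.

filter_lt(1) | map_neg | filter_even | sum

Check, running the answer program on each example:
  [-47, 26, 6, -41, -14, 8] -> [-47, -41, -14] -> [47, 41, 14] -> [14] -> 14
  [42, -31, 41, -1, -35, -26, 12] -> [-31, -1, -35, -26] -> [31, 1, 35, 26] -> [26] -> 26
  [2, 10, 23] -> [] -> [] -> [] -> 0
  [-26, -34, -2, 46, 21] -> [-26, -34, -2] -> [26, 34, 2] -> [26, 34, 2] -> 62
  [7, -4, -43, 20] -> [-4, -43] -> [4, 43] -> [4] -> 4
  [9, 28, 48, 19] -> [] -> [] -> [] -> 0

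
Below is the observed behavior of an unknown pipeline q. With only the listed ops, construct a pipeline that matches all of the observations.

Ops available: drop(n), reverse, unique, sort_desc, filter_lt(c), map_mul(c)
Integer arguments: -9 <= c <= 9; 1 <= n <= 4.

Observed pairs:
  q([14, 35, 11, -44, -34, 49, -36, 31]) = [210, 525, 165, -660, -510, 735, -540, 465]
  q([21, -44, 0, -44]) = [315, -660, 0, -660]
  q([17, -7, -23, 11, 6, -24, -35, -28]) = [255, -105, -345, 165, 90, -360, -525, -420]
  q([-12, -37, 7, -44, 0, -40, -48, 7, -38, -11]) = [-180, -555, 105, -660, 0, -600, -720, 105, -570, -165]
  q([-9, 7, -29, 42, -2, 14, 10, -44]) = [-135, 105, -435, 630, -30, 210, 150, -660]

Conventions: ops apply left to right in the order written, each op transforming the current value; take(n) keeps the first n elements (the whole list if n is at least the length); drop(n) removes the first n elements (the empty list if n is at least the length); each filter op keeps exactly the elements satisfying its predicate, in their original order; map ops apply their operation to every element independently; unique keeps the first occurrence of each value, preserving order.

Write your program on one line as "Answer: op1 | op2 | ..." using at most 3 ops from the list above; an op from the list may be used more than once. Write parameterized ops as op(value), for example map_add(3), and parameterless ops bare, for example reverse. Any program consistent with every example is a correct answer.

map_mul(3) | map_mul(5)

Check, running the answer program on each example:
  [14, 35, 11, -44, -34, 49, -36, 31] -> [42, 105, 33, -132, -102, 147, -108, 93] -> [210, 525, 165, -660, -510, 735, -540, 465]
  [21, -44, 0, -44] -> [63, -132, 0, -132] -> [315, -660, 0, -660]
  [17, -7, -23, 11, 6, -24, -35, -28] -> [51, -21, -69, 33, 18, -72, -105, -84] -> [255, -105, -345, 165, 90, -360, -525, -420]
  [-12, -37, 7, -44, 0, -40, -48, 7, -38, -11] -> [-36, -111, 21, -132, 0, -120, -144, 21, -114, -33] -> [-180, -555, 105, -660, 0, -600, -720, 105, -570, -165]
  [-9, 7, -29, 42, -2, 14, 10, -44] -> [-27, 21, -87, 126, -6, 42, 30, -132] -> [-135, 105, -435, 630, -30, 210, 150, -660]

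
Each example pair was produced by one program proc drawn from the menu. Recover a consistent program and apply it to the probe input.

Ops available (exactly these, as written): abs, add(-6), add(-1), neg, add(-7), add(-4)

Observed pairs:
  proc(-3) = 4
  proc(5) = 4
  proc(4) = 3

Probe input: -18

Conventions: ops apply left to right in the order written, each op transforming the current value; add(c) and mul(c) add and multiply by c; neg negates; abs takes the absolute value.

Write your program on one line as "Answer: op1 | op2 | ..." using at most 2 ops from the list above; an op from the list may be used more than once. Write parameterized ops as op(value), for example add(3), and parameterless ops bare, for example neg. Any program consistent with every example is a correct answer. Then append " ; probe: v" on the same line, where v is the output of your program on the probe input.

add(-1) | abs ; probe: 19

Check, running the answer program on each example:
  -3 -> -4 -> 4
  5 -> 4 -> 4
  4 -> 3 -> 3
  probe: -18 -> -19 -> 19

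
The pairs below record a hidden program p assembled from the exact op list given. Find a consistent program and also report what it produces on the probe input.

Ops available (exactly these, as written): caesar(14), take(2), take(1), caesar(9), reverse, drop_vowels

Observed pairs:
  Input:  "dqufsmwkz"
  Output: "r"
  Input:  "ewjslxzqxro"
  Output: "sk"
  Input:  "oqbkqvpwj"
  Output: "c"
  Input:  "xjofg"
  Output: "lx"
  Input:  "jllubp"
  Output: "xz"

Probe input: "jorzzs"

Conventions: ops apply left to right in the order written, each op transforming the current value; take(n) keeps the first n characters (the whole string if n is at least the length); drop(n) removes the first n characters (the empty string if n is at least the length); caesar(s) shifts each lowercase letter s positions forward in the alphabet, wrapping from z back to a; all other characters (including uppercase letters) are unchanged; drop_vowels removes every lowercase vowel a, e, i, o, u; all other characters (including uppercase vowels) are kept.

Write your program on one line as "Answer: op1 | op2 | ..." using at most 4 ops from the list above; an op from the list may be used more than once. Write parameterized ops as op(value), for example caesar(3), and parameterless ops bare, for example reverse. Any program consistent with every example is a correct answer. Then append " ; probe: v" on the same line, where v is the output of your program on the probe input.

caesar(14) | take(2) | drop_vowels ; probe: "xc"

Check, running the answer program on each example:
  "dqufsmwkz" -> "reitgakyn" -> "re" -> "r"
  "ewjslxzqxro" -> "skxgzlnelfc" -> "sk" -> "sk"
  "oqbkqvpwj" -> "cepyejdkx" -> "ce" -> "c"
  "xjofg" -> "lxctu" -> "lx" -> "lx"
  "jllubp" -> "xzzipd" -> "xz" -> "xz"
  probe: "jorzzs" -> "xcfnng" -> "xc" -> "xc"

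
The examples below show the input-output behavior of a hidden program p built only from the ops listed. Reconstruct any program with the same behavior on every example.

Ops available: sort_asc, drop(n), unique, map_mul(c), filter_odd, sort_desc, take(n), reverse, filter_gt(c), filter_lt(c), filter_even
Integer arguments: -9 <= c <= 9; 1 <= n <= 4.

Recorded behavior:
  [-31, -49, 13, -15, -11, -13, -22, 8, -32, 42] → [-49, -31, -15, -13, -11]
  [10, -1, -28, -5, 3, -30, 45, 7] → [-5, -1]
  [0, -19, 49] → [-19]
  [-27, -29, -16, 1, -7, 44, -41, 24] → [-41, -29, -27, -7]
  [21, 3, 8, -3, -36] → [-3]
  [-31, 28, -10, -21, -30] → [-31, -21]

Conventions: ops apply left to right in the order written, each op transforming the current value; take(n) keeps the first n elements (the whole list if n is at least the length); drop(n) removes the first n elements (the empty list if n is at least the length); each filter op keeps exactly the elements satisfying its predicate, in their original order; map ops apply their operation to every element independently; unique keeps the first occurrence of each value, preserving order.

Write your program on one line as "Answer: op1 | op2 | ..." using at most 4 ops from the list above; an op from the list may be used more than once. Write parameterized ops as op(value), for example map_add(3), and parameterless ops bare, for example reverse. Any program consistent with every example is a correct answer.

reverse | filter_odd | sort_asc | filter_lt(0)

Check, running the answer program on each example:
  [-31, -49, 13, -15, -11, -13, -22, 8, -32, 42] -> [42, -32, 8, -22, -13, -11, -15, 13, -49, -31] -> [-13, -11, -15, 13, -49, -31] -> [-49, -31, -15, -13, -11, 13] -> [-49, -31, -15, -13, -11]
  [10, -1, -28, -5, 3, -30, 45, 7] -> [7, 45, -30, 3, -5, -28, -1, 10] -> [7, 45, 3, -5, -1] -> [-5, -1, 3, 7, 45] -> [-5, -1]
  [0, -19, 49] -> [49, -19, 0] -> [49, -19] -> [-19, 49] -> [-19]
  [-27, -29, -16, 1, -7, 44, -41, 24] -> [24, -41, 44, -7, 1, -16, -29, -27] -> [-41, -7, 1, -29, -27] -> [-41, -29, -27, -7, 1] -> [-41, -29, -27, -7]
  [21, 3, 8, -3, -36] -> [-36, -3, 8, 3, 21] -> [-3, 3, 21] -> [-3, 3, 21] -> [-3]
  [-31, 28, -10, -21, -30] -> [-30, -21, -10, 28, -31] -> [-21, -31] -> [-31, -21] -> [-31, -21]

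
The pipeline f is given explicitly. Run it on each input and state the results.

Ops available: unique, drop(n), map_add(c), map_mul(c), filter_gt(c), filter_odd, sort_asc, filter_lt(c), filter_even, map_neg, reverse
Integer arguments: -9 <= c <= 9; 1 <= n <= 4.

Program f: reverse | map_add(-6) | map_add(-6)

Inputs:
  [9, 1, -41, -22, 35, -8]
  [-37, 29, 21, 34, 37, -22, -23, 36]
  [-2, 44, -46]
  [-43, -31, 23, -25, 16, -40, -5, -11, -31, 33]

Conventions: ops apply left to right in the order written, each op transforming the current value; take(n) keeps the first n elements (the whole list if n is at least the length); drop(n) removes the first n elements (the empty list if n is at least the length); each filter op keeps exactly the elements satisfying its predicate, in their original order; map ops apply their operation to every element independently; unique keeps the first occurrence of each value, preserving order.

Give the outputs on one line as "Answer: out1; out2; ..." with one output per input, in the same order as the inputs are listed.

Execution, op by op:
  [9, 1, -41, -22, 35, -8] -> [-8, 35, -22, -41, 1, 9] -> [-14, 29, -28, -47, -5, 3] -> [-20, 23, -34, -53, -11, -3]
  [-37, 29, 21, 34, 37, -22, -23, 36] -> [36, -23, -22, 37, 34, 21, 29, -37] -> [30, -29, -28, 31, 28, 15, 23, -43] -> [24, -35, -34, 25, 22, 9, 17, -49]
  [-2, 44, -46] -> [-46, 44, -2] -> [-52, 38, -8] -> [-58, 32, -14]
  [-43, -31, 23, -25, 16, -40, -5, -11, -31, 33] -> [33, -31, -11, -5, -40, 16, -25, 23, -31, -43] -> [27, -37, -17, -11, -46, 10, -31, 17, -37, -49] -> [21, -43, -23, -17, -52, 4, -37, 11, -43, -55]

[-20, 23, -34, -53, -11, -3]; [24, -35, -34, 25, 22, 9, 17, -49]; [-58, 32, -14]; [21, -43, -23, -17, -52, 4, -37, 11, -43, -55]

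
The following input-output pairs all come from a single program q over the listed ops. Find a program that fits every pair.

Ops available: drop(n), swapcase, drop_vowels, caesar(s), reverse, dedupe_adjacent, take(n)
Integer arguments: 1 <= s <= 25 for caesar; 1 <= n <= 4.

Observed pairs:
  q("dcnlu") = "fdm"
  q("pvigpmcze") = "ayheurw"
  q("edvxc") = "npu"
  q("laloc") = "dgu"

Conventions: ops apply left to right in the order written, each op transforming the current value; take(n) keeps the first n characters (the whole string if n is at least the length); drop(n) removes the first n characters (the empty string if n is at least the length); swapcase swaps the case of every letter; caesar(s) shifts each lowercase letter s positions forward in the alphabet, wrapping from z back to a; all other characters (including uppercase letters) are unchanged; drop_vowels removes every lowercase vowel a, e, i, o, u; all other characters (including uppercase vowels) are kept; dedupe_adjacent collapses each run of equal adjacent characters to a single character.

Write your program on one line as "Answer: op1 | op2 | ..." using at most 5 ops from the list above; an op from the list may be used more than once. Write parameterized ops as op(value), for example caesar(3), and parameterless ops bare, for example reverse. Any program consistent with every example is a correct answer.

caesar(14) | caesar(1) | caesar(3) | drop(2)

Check, running the answer program on each example:
  "dcnlu" -> "rqbzi" -> "srcaj" -> "vufdm" -> "fdm"
  "pvigpmcze" -> "djwudaqns" -> "ekxvebrot" -> "hnayheurw" -> "ayheurw"
  "edvxc" -> "srjlq" -> "tskmr" -> "wvnpu" -> "npu"
  "laloc" -> "zozcq" -> "apadr" -> "dsdgu" -> "dgu"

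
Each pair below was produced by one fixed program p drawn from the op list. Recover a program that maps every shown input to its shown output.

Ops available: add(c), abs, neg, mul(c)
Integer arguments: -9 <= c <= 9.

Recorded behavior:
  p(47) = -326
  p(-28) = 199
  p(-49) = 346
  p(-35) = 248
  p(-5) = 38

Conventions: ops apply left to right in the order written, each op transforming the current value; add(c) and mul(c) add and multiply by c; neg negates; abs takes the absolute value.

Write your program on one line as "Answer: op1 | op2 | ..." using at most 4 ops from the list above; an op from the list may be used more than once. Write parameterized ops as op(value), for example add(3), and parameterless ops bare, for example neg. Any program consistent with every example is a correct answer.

mul(7) | neg | add(3)

Check, running the answer program on each example:
  47 -> 329 -> -329 -> -326
  -28 -> -196 -> 196 -> 199
  -49 -> -343 -> 343 -> 346
  -35 -> -245 -> 245 -> 248
  -5 -> -35 -> 35 -> 38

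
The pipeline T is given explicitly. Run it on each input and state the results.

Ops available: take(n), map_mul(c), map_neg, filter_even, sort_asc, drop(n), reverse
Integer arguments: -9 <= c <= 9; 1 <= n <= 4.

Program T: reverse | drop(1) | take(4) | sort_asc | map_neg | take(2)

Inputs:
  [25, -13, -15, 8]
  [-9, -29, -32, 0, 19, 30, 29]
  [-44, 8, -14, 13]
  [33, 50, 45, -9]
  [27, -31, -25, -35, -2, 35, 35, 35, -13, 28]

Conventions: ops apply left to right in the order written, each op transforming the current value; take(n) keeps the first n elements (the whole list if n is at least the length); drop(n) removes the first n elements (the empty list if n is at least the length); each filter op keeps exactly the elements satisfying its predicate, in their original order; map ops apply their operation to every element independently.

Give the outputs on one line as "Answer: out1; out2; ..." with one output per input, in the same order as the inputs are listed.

[15, 13]; [32, 0]; [44, 14]; [-33, -45]; [13, -35]

Execution, op by op:
  [25, -13, -15, 8] -> [8, -15, -13, 25] -> [-15, -13, 25] -> [-15, -13, 25] -> [-15, -13, 25] -> [15, 13, -25] -> [15, 13]
  [-9, -29, -32, 0, 19, 30, 29] -> [29, 30, 19, 0, -32, -29, -9] -> [30, 19, 0, -32, -29, -9] -> [30, 19, 0, -32] -> [-32, 0, 19, 30] -> [32, 0, -19, -30] -> [32, 0]
  [-44, 8, -14, 13] -> [13, -14, 8, -44] -> [-14, 8, -44] -> [-14, 8, -44] -> [-44, -14, 8] -> [44, 14, -8] -> [44, 14]
  [33, 50, 45, -9] -> [-9, 45, 50, 33] -> [45, 50, 33] -> [45, 50, 33] -> [33, 45, 50] -> [-33, -45, -50] -> [-33, -45]
  [27, -31, -25, -35, -2, 35, 35, 35, -13, 28] -> [28, -13, 35, 35, 35, -2, -35, -25, -31, 27] -> [-13, 35, 35, 35, -2, -35, -25, -31, 27] -> [-13, 35, 35, 35] -> [-13, 35, 35, 35] -> [13, -35, -35, -35] -> [13, -35]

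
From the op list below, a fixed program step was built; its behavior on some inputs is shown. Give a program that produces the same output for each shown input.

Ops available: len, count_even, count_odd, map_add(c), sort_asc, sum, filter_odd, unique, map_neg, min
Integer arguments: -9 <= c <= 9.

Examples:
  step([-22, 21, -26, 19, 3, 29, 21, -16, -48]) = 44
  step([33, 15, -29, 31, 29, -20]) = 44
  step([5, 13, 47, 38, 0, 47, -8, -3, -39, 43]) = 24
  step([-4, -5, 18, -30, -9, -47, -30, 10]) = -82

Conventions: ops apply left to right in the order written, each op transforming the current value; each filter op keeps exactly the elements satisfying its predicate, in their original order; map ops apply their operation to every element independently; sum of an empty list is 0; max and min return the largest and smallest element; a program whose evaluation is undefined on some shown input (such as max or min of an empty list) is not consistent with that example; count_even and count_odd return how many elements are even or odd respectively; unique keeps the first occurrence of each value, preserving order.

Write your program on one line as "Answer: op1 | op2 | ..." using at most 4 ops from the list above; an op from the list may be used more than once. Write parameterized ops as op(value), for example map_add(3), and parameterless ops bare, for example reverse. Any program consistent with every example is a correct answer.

unique | filter_odd | map_add(-7) | sum

Check, running the answer program on each example:
  [-22, 21, -26, 19, 3, 29, 21, -16, -48] -> [-22, 21, -26, 19, 3, 29, -16, -48] -> [21, 19, 3, 29] -> [14, 12, -4, 22] -> 44
  [33, 15, -29, 31, 29, -20] -> [33, 15, -29, 31, 29, -20] -> [33, 15, -29, 31, 29] -> [26, 8, -36, 24, 22] -> 44
  [5, 13, 47, 38, 0, 47, -8, -3, -39, 43] -> [5, 13, 47, 38, 0, -8, -3, -39, 43] -> [5, 13, 47, -3, -39, 43] -> [-2, 6, 40, -10, -46, 36] -> 24
  [-4, -5, 18, -30, -9, -47, -30, 10] -> [-4, -5, 18, -30, -9, -47, 10] -> [-5, -9, -47] -> [-12, -16, -54] -> -82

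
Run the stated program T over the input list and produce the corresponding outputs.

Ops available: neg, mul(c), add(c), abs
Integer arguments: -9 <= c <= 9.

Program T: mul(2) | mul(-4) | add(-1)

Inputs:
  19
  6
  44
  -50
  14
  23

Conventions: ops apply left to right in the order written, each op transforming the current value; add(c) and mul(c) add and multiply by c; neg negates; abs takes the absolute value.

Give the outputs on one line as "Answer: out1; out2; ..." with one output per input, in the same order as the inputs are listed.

-153; -49; -353; 399; -113; -185

Execution, op by op:
  19 -> 38 -> -152 -> -153
  6 -> 12 -> -48 -> -49
  44 -> 88 -> -352 -> -353
  -50 -> -100 -> 400 -> 399
  14 -> 28 -> -112 -> -113
  23 -> 46 -> -184 -> -185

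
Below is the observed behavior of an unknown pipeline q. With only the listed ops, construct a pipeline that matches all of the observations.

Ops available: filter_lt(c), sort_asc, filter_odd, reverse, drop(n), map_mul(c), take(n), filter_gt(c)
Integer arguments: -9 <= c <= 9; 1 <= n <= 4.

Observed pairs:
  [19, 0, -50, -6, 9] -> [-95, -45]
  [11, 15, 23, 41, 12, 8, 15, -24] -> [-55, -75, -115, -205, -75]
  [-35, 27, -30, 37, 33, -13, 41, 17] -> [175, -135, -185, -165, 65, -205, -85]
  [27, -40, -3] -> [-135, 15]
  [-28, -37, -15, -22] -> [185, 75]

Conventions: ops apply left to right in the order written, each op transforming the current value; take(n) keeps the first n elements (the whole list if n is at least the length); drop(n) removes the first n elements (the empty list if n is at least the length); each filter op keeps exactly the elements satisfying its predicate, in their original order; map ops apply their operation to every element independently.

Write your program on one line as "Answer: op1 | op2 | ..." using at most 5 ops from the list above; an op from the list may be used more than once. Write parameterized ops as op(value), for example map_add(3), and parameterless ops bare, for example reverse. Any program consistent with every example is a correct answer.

reverse | filter_odd | map_mul(-5) | reverse

Check, running the answer program on each example:
  [19, 0, -50, -6, 9] -> [9, -6, -50, 0, 19] -> [9, 19] -> [-45, -95] -> [-95, -45]
  [11, 15, 23, 41, 12, 8, 15, -24] -> [-24, 15, 8, 12, 41, 23, 15, 11] -> [15, 41, 23, 15, 11] -> [-75, -205, -115, -75, -55] -> [-55, -75, -115, -205, -75]
  [-35, 27, -30, 37, 33, -13, 41, 17] -> [17, 41, -13, 33, 37, -30, 27, -35] -> [17, 41, -13, 33, 37, 27, -35] -> [-85, -205, 65, -165, -185, -135, 175] -> [175, -135, -185, -165, 65, -205, -85]
  [27, -40, -3] -> [-3, -40, 27] -> [-3, 27] -> [15, -135] -> [-135, 15]
  [-28, -37, -15, -22] -> [-22, -15, -37, -28] -> [-15, -37] -> [75, 185] -> [185, 75]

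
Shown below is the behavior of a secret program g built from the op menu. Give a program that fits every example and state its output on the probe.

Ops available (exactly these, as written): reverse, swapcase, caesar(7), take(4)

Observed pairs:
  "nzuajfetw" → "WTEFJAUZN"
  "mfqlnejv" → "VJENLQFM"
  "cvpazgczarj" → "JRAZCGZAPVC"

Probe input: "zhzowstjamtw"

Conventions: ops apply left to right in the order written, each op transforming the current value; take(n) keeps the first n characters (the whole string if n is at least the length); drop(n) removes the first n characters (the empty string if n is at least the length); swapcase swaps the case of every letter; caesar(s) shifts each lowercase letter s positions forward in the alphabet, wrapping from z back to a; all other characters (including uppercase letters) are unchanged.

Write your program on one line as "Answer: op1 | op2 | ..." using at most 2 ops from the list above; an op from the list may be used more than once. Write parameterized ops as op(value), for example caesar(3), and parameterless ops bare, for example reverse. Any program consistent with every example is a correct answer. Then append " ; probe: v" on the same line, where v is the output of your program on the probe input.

swapcase | reverse ; probe: "WTMAJTSWOZHZ"

Check, running the answer program on each example:
  "nzuajfetw" -> "NZUAJFETW" -> "WTEFJAUZN"
  "mfqlnejv" -> "MFQLNEJV" -> "VJENLQFM"
  "cvpazgczarj" -> "CVPAZGCZARJ" -> "JRAZCGZAPVC"
  probe: "zhzowstjamtw" -> "ZHZOWSTJAMTW" -> "WTMAJTSWOZHZ"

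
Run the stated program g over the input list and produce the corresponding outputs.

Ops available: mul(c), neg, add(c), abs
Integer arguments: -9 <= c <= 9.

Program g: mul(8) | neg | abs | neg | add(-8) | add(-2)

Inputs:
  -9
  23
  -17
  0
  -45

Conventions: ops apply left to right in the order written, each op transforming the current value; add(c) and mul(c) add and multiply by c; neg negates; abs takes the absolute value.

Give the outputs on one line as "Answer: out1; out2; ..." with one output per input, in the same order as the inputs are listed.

Execution, op by op:
  -9 -> -72 -> 72 -> 72 -> -72 -> -80 -> -82
  23 -> 184 -> -184 -> 184 -> -184 -> -192 -> -194
  -17 -> -136 -> 136 -> 136 -> -136 -> -144 -> -146
  0 -> 0 -> 0 -> 0 -> 0 -> -8 -> -10
  -45 -> -360 -> 360 -> 360 -> -360 -> -368 -> -370

-82; -194; -146; -10; -370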